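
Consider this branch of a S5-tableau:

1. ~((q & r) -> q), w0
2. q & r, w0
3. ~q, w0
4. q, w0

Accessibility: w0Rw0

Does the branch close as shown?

Yes, closed

Both q and ~q appear at w0.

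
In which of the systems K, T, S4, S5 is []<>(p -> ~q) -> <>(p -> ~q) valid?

T, S4, S5

K-tableau for the negation ~([]<>(p -> ~q) -> <>(p -> ~q)):
1. ~([]<>(p -> ~q) -> <>(p -> ~q)), w0
2. []<>(p -> ~q), w0
3. ~<>(p -> ~q), w0
Complete open branch: countermodel on a K-frame, so not valid in K.
T-tableau for the negation ~([]<>(p -> ~q) -> <>(p -> ~q)):
1. ~([]<>(p -> ~q) -> <>(p -> ~q)), w0
2. []<>(p -> ~q), w0
3. ~<>(p -> ~q), w0
4. <>(p -> ~q), w0
5. ~(p -> ~q), w0
6. p, w0
7. q, w0
8. p -> ~q, w1
9. <>(p -> ~q), w1
10. ~(p -> ~q), w1
11. p, w1
12. q, w1
13. ~q, w1
Accessibility: w0Rw0, w0Rw1, w1Rw1
Branch closes: q and ~q both at w1.
Every branch closes (one shown): valid in T, hence also in S4, S5 (every theorem of T is a theorem of S4 and S5).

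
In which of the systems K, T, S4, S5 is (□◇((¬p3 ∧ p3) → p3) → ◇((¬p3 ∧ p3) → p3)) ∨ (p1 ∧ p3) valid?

T, S4, S5

T-tableau for the negation ¬((□◇((¬p3 ∧ p3) → p3) → ◇((¬p3 ∧ p3) → p3)) ∨ (p1 ∧ p3)):
1. ¬((□◇((¬p3 ∧ p3) → p3) → ◇((¬p3 ∧ p3) → p3)) ∨ (p1 ∧ p3)), u
2. ¬(□◇((¬p3 ∧ p3) → p3) → ◇((¬p3 ∧ p3) → p3)), u   [¬∨-rule on 1]
3. ¬(p1 ∧ p3), u   [¬∨-rule on 1]
4. □◇((¬p3 ∧ p3) → p3), u   [¬→-rule on 2]
5. ¬◇((¬p3 ∧ p3) → p3), u   [¬→-rule on 2]
6. ◇((¬p3 ∧ p3) → p3), u   [□-rule on 4 via uRu]
7. ¬((¬p3 ∧ p3) → p3), u   [¬◇-rule on 5 via uRu]
8. ¬p3 ∧ p3, u   [¬→-rule on 7]
9. ¬p3, u   [¬→-rule on 7]
10. p3, u   [∧-rule on 8]
Accessibility: uRu
Branch closes: p3 and ¬p3 both at u.
Every branch closes (one shown): valid in T, hence also in S4, S5 (every theorem of T is a theorem of S4 and S5).
K-tableau for the negation ¬((□◇((¬p3 ∧ p3) → p3) → ◇((¬p3 ∧ p3) → p3)) ∨ (p1 ∧ p3)):
1. ¬((□◇((¬p3 ∧ p3) → p3) → ◇((¬p3 ∧ p3) → p3)) ∨ (p1 ∧ p3)), u
2. ¬(□◇((¬p3 ∧ p3) → p3) → ◇((¬p3 ∧ p3) → p3)), u   [¬∨-rule on 1]
3. ¬(p1 ∧ p3), u   [¬∨-rule on 1]
4. □◇((¬p3 ∧ p3) → p3), u   [¬→-rule on 2]
5. ¬◇((¬p3 ∧ p3) → p3), u   [¬→-rule on 2]
6. ¬p3, u   [¬∧-rule on 3 (branches; this branch)]
Complete open branch: countermodel on a K-frame, so not valid in K.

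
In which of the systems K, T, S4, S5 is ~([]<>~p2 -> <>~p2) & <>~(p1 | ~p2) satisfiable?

K-tableau for the formula:
1. ~([]<>~p2 -> <>~p2) & <>~(p1 | ~p2), 0
2. ~([]<>~p2 -> <>~p2), 0   [&-rule on 1]
3. <>~(p1 | ~p2), 0   [&-rule on 1]
4. []<>~p2, 0   [~->-rule on 2]
5. ~<>~p2, 0   [~->-rule on 2]
6. ~(p1 | ~p2), 1   [<>-rule on 3: fresh world 1, 0R1]
7. ~p1, 1   [~|-rule on 6]
8. p2, 1   [~|-rule on 6]
9. <>~p2, 1   [[]-rule on 4 via 0R1]
10. ~p2, 2   [<>-rule on 9: fresh world 2, 1R2]
Accessibility: 0R1, 1R2
Complete open branch: satisfiable in K.
T-tableau for the formula:
1. ~([]<>~p2 -> <>~p2) & <>~(p1 | ~p2), 0
2. ~([]<>~p2 -> <>~p2), 0   [&-rule on 1]
3. <>~(p1 | ~p2), 0   [&-rule on 1]
4. []<>~p2, 0   [~->-rule on 2]
5. ~<>~p2, 0   [~->-rule on 2]
6. <>~p2, 0   [[]-rule on 4 via 0R0]
7. p2, 0   [~<>-rule on 5 via 0R0]
8. ~(p1 | ~p2), 1   [<>-rule on 3: fresh world 1, 0R1]
9. ~p1, 1   [~|-rule on 8]
10. p2, 1   [~|-rule on 8]
11. <>~p2, 1   [[]-rule on 4 via 0R1]
12. ~p2, 2   [<>-rule on 6: fresh world 2, 0R2]
13. <>~p2, 2   [[]-rule on 4 via 0R2]
14. p2, 2   [~<>-rule on 5 via 0R2]
Accessibility: 0R0, 0R1, 0R2, 1R1, 2R2
Branch closes: p2 and ~p2 both at 2.
Every branch closes (one shown): unsatisfiable in T, hence also in S4, S5 (every S4/S5-frame is a T-frame).

K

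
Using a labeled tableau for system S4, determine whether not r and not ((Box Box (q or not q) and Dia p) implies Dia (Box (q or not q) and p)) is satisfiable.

No, unsatisfiable

1. not r and not ((Box Box (q or not q) and Dia p) implies Dia (Box (q or not q) and p)), 0
2. not r, 0
3. not ((Box Box (q or not q) and Dia p) implies Dia (Box (q or not q) and p)), 0
4. Box Box (q or not q) and Dia p, 0
5. not Dia (Box (q or not q) and p), 0
6. Box Box (q or not q), 0
7. Dia p, 0
8. not (Box (q or not q) and p), 0
9. Box (q or not q), 0
10. q or not q, 0
11. not p, 0
12. not q, 0
13. p, 1
14. not (Box (q or not q) and p), 1
15. Box (q or not q), 1
16. q or not q, 1
17. not Box (q or not q), 1
18. not q, 1
19. not (q or not q), 2
20. not q, 2
21. q, 2
Accessibility: 0R0, 0R1, 0R2, 1R1, 1R2, 2R2
Branch closes: q and not q both at 2.
Every branch closes; the branch above is one of them.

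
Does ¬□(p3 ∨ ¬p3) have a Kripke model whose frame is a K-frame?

1. ¬□(p3 ∨ ¬p3), w0
2. ¬(p3 ∨ ¬p3), w1   [¬□-rule on 1: fresh world w1, w0Rw1]
3. ¬p3, w1   [¬∨-rule on 2]
4. p3, w1   [¬∨-rule on 2]
Accessibility: w0Rw1
Branch closes: p3 and ¬p3 both at w1.
All branches of the tableau close; one closing branch shown above.

No, unsatisfiable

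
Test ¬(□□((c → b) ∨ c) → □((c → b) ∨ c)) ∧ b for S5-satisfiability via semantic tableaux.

No, unsatisfiable

1. ¬(□□((c → b) ∨ c) → □((c → b) ∨ c)) ∧ b, w0
2. ¬(□□((c → b) ∨ c) → □((c → b) ∨ c)), w0
3. b, w0
4. □□((c → b) ∨ c), w0
5. ¬□((c → b) ∨ c), w0
6. □((c → b) ∨ c), w0
7. (c → b) ∨ c, w0
8. c → b, w0
9. ¬((c → b) ∨ c), w1
10. ¬(c → b), w1
11. ¬c, w1
12. c, w1
13. ¬b, w1
Accessibility: w0Rw0, w0Rw1, w1Rw0, w1Rw1
Branch closes: c and ¬c both at w1.
(One branch shown.) All branches close.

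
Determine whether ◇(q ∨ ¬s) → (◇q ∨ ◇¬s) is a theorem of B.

Valid in B

Tableau for the negation ¬(◇(q ∨ ¬s) → (◇q ∨ ◇¬s)):
1. ¬(◇(q ∨ ¬s) → (◇q ∨ ◇¬s)), w0
2. ◇(q ∨ ¬s), w0
3. ¬(◇q ∨ ◇¬s), w0
4. ¬◇q, w0
5. ¬◇¬s, w0
6. ¬q, w0
7. s, w0
8. q ∨ ¬s, w1
9. ¬q, w1
10. s, w1
11. ¬s, w1
Accessibility: w0Rw0, w0Rw1, w1Rw0, w1Rw1
Branch closes: s and ¬s both at w1.
Every branch of the negation's tableau closes; the branch above is one of them.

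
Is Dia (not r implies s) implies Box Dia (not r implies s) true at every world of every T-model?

Invalid (countermodel exists)

Tableau for the negation not (Dia (not r implies s) implies Box Dia (not r implies s)):
1. not (Dia (not r implies s) implies Box Dia (not r implies s)), u
2. Dia (not r implies s), u
3. not Box Dia (not r implies s), u
4. not r implies s, v
5. s, v
6. not Dia (not r implies s), w
7. not (not r implies s), w
8. not r, w
9. not s, w
Accessibility: uRu, uRv, uRw, vRv, wRw
The negation has an open branch (countermodel exists).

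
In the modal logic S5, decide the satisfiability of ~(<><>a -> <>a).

1. ~(<><>a -> <>a), 0
2. <><>a, 0   [~->-rule on 1]
3. ~<>a, 0   [~->-rule on 1]
4. ~a, 0   [~<>-rule on 3 via 0R0]
5. <>a, 1   [<>-rule on 2: fresh world 1, 0R1]
6. ~a, 1   [~<>-rule on 3 via 0R1]
7. a, 2   [<>-rule on 5: fresh world 2, 1R2]
8. ~a, 2   [~<>-rule on 3 via 0R2]
Accessibility: 0R0, 0R1, 0R2, 1R0, 1R1, 1R2, 2R0, 2R1, 2R2
Branch closes: a and ~a both at 2.
Every branch closes; the branch above is one of them.

No, unsatisfiable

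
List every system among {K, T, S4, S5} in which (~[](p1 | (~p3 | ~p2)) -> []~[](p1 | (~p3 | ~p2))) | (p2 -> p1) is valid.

S4-tableau for the negation ~((~[](p1 | (~p3 | ~p2)) -> []~[](p1 | (~p3 | ~p2))) | (p2 -> p1)):
1. ~((~[](p1 | (~p3 | ~p2)) -> []~[](p1 | (~p3 | ~p2))) | (p2 -> p1)), 0
2. ~(~[](p1 | (~p3 | ~p2)) -> []~[](p1 | (~p3 | ~p2))), 0
3. ~(p2 -> p1), 0
4. ~[](p1 | (~p3 | ~p2)), 0
5. ~[]~[](p1 | (~p3 | ~p2)), 0
6. p2, 0
7. ~p1, 0
8. ~(p1 | (~p3 | ~p2)), 1
9. ~p1, 1
10. ~(~p3 | ~p2), 1
11. p3, 1
12. p2, 1
13. [](p1 | (~p3 | ~p2)), 2
14. p1 | (~p3 | ~p2), 2
15. ~p3 | ~p2, 2
16. ~p2, 2
Accessibility: 0R0, 0R1, 0R2, 1R1, 2R2
Complete open branch: countermodel on an S4-frame, so not valid in S4, nor in K, T (the same frame is also a K-frame and a T-frame).
S5-tableau for the negation ~((~[](p1 | (~p3 | ~p2)) -> []~[](p1 | (~p3 | ~p2))) | (p2 -> p1)):
1. ~((~[](p1 | (~p3 | ~p2)) -> []~[](p1 | (~p3 | ~p2))) | (p2 -> p1)), 0
2. ~(~[](p1 | (~p3 | ~p2)) -> []~[](p1 | (~p3 | ~p2))), 0
3. ~(p2 -> p1), 0
4. ~[](p1 | (~p3 | ~p2)), 0
5. ~[]~[](p1 | (~p3 | ~p2)), 0
6. p2, 0
7. ~p1, 0
8. ~(p1 | (~p3 | ~p2)), 1
9. ~p1, 1
10. ~(~p3 | ~p2), 1
11. p3, 1
12. p2, 1
13. [](p1 | (~p3 | ~p2)), 2
14. p1 | (~p3 | ~p2), 0
15. p1 | (~p3 | ~p2), 1
16. p1 | (~p3 | ~p2), 2
17. ~p3 | ~p2, 0
18. ~p3 | ~p2, 1
19. ~p3 | ~p2, 2
20. ~p3, 0
21. ~p2, 1
Accessibility: 0R0, 0R1, 0R2, 1R0, 1R1, 1R2, 2R0, 2R1, 2R2
Branch closes: p2 and ~p2 both at 1.
Every branch closes (one shown): valid in S5.

S5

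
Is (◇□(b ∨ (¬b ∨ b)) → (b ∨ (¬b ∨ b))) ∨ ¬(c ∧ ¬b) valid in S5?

Yes, valid

Tableau for the negation ¬((◇□(b ∨ (¬b ∨ b)) → (b ∨ (¬b ∨ b))) ∨ ¬(c ∧ ¬b)):
1. ¬((◇□(b ∨ (¬b ∨ b)) → (b ∨ (¬b ∨ b))) ∨ ¬(c ∧ ¬b)), w0
2. ¬(◇□(b ∨ (¬b ∨ b)) → (b ∨ (¬b ∨ b))), w0   [¬∨-rule on 1]
3. c ∧ ¬b, w0   [¬∨-rule on 1]
4. ◇□(b ∨ (¬b ∨ b)), w0   [¬→-rule on 2]
5. ¬(b ∨ (¬b ∨ b)), w0   [¬→-rule on 2]
6. c, w0   [∧-rule on 3]
7. ¬b, w0   [∧-rule on 3]
8. ¬(¬b ∨ b), w0   [¬∨-rule on 5]
9. b, w0   [¬∨-rule on 8]
Accessibility: w0Rw0
Branch closes: b and ¬b both at w0.
All branches of the negation close; one closing branch shown above.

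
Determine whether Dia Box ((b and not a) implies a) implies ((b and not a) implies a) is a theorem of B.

Tableau for the negation not (Dia Box ((b and not a) implies a) implies ((b and not a) implies a)):
1. not (Dia Box ((b and not a) implies a) implies ((b and not a) implies a)), 0
2. Dia Box ((b and not a) implies a), 0   [neg-implies-rule on 1]
3. not ((b and not a) implies a), 0   [neg-implies-rule on 1]
4. b and not a, 0   [neg-implies-rule on 3]
5. not a, 0   [neg-implies-rule on 3]
6. b, 0   [and-rule on 4]
7. Box ((b and not a) implies a), 1   [Dia-rule on 2: fresh world 1, 0R1]
8. (b and not a) implies a, 0   [Box-rule on 7 via 1R0]
9. (b and not a) implies a, 1   [Box-rule on 7 via 1R1]
10. not (b and not a), 0   [implies-rule on 8 (branches; this branch)]
11. a, 1   [implies-rule on 9 (branches; this branch)]
12. a, 0   [neg-and-rule on 10 (branches; this branch)]
Accessibility: 0R0, 0R1, 1R0, 1R1
Branch closes: a and not a both at 0.
All branches of the negation close; one closing branch shown above.

Valid in B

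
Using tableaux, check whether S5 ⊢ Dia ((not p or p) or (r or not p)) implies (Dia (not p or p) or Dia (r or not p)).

Yes, valid

Tableau for the negation not (Dia ((not p or p) or (r or not p)) implies (Dia (not p or p) or Dia (r or not p))):
1. not (Dia ((not p or p) or (r or not p)) implies (Dia (not p or p) or Dia (r or not p))), 0
2. Dia ((not p or p) or (r or not p)), 0   [neg-implies-rule on 1]
3. not (Dia (not p or p) or Dia (r or not p)), 0   [neg-implies-rule on 1]
4. not Dia (not p or p), 0   [neg-or-rule on 3]
5. not Dia (r or not p), 0   [neg-or-rule on 3]
6. not (not p or p), 0   [neg-Dia-rule on 4 via 0R0]
7. p, 0   [neg-or-rule on 6]
8. not p, 0   [neg-or-rule on 6]
Accessibility: 0R0
Branch closes: p and not p both at 0.
Every branch of the negation's tableau closes; the branch above is one of them.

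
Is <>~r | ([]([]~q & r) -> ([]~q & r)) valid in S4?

Tableau for the negation ~(<>~r | ([]([]~q & r) -> ([]~q & r))):
1. ~(<>~r | ([]([]~q & r) -> ([]~q & r))), w0
2. ~<>~r, w0
3. ~([]([]~q & r) -> ([]~q & r)), w0
4. []([]~q & r), w0
5. ~([]~q & r), w0
6. r, w0
7. []~q & r, w0
8. []~q, w0
9. ~q, w0
10. ~[]~q, w0
11. q, w1
12. r, w1
13. []~q & r, w1
14. []~q, w1
15. ~q, w1
Accessibility: w0Rw0, w0Rw1, w1Rw1
Branch closes: q and ~q both at w1.
All branches of the negation close; one closing branch shown above.

Yes, valid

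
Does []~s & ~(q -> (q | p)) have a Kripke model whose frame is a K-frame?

1. []~s & ~(q -> (q | p)), u
2. []~s, u
3. ~(q -> (q | p)), u
4. q, u
5. ~(q | p), u
6. ~q, u
7. ~p, u
Branch closes: q and ~q both at u.
(One branch shown.) All branches close.

Unsatisfiable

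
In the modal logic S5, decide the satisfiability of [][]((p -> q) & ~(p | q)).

Yes, satisfiable

1. [][]((p -> q) & ~(p | q)), u
2. []((p -> q) & ~(p | q)), u
3. (p -> q) & ~(p | q), u
4. p -> q, u
5. ~(p | q), u
6. ~p, u
7. ~q, u
Accessibility: uRu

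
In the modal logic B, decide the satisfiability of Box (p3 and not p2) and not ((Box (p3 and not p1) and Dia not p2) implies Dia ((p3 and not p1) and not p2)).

1. Box (p3 and not p2) and not ((Box (p3 and not p1) and Dia not p2) implies Dia ((p3 and not p1) and not p2)), w0
2. Box (p3 and not p2), w0
3. not ((Box (p3 and not p1) and Dia not p2) implies Dia ((p3 and not p1) and not p2)), w0
4. Box (p3 and not p1) and Dia not p2, w0
5. not Dia ((p3 and not p1) and not p2), w0
6. Box (p3 and not p1), w0
7. Dia not p2, w0
8. p3 and not p2, w0
9. p3, w0
10. not p2, w0
11. not ((p3 and not p1) and not p2), w0
12. p3 and not p1, w0
13. not p1, w0
14. not (p3 and not p1), w0
15. p1, w0
Accessibility: w0Rw0
Branch closes: p1 and not p1 both at w0.
Every branch closes; the branch above is one of them.

No, unsatisfiable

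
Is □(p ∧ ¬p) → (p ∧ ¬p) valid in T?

Valid

Tableau for the negation ¬(□(p ∧ ¬p) → (p ∧ ¬p)):
1. ¬(□(p ∧ ¬p) → (p ∧ ¬p)), 0
2. □(p ∧ ¬p), 0
3. ¬(p ∧ ¬p), 0
4. p ∧ ¬p, 0
5. p, 0
6. ¬p, 0
Accessibility: 0R0
Branch closes: p and ¬p both at 0.
All branches of the negation close; one closing branch shown above.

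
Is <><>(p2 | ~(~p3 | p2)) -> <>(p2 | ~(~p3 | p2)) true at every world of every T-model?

Not valid

Tableau for the negation ~(<><>(p2 | ~(~p3 | p2)) -> <>(p2 | ~(~p3 | p2))):
1. ~(<><>(p2 | ~(~p3 | p2)) -> <>(p2 | ~(~p3 | p2))), w0
2. <><>(p2 | ~(~p3 | p2)), w0
3. ~<>(p2 | ~(~p3 | p2)), w0
4. ~(p2 | ~(~p3 | p2)), w0
5. ~p2, w0
6. ~p3 | p2, w0
7. ~p3, w0
8. <>(p2 | ~(~p3 | p2)), w1
9. ~(p2 | ~(~p3 | p2)), w1
10. ~p2, w1
11. ~p3 | p2, w1
12. ~p3, w1
13. p2 | ~(~p3 | p2), w2
14. ~(~p3 | p2), w2
15. p3, w2
16. ~p2, w2
Accessibility: w0Rw0, w0Rw1, w1Rw1, w1Rw2, w2Rw2
The negation has an open branch (countermodel exists).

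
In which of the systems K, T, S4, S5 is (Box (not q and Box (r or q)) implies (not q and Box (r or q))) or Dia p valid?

T, S4, S5

T-tableau for the negation not ((Box (not q and Box (r or q)) implies (not q and Box (r or q))) or Dia p):
1. not ((Box (not q and Box (r or q)) implies (not q and Box (r or q))) or Dia p), w0
2. not (Box (not q and Box (r or q)) implies (not q and Box (r or q))), w0   [neg-or-rule on 1]
3. not Dia p, w0   [neg-or-rule on 1]
4. Box (not q and Box (r or q)), w0   [neg-implies-rule on 2]
5. not (not q and Box (r or q)), w0   [neg-implies-rule on 2]
6. not p, w0   [neg-Dia-rule on 3 via w0Rw0]
7. not q and Box (r or q), w0   [Box-rule on 4 via w0Rw0]
8. not q, w0   [and-rule on 7]
9. Box (r or q), w0   [and-rule on 7]
10. r or q, w0   [Box-rule on 9 via w0Rw0]
11. not Box (r or q), w0   [neg-and-rule on 5 (branches; this branch)]
12. r, w0   [or-rule on 10 (branches; this branch)]
13. not (r or q), w1   [neg-Box-rule on 11: fresh world w1, w0Rw1]
14. not r, w1   [neg-or-rule on 13]
15. not q, w1   [neg-or-rule on 13]
16. not p, w1   [neg-Dia-rule on 3 via w0Rw1]
17. not q and Box (r or q), w1   [Box-rule on 4 via w0Rw1]
18. Box (r or q), w1   [and-rule on 17]
19. r or q, w1   [Box-rule on 9 via w0Rw1]
20. q, w1   [or-rule on 19 (branches; this branch)]
Accessibility: w0Rw0, w0Rw1, w1Rw1
Branch closes: q and not q both at w1.
Every branch closes (one shown): valid in T, hence also in S4, S5 (every theorem of T is a theorem of S4 and S5).
K-tableau for the negation not ((Box (not q and Box (r or q)) implies (not q and Box (r or q))) or Dia p):
1. not ((Box (not q and Box (r or q)) implies (not q and Box (r or q))) or Dia p), w0
2. not (Box (not q and Box (r or q)) implies (not q and Box (r or q))), w0   [neg-or-rule on 1]
3. not Dia p, w0   [neg-or-rule on 1]
4. Box (not q and Box (r or q)), w0   [neg-implies-rule on 2]
5. not (not q and Box (r or q)), w0   [neg-implies-rule on 2]
6. not Box (r or q), w0   [neg-and-rule on 5 (branches; this branch)]
7. not (r or q), w1   [neg-Box-rule on 6: fresh world w1, w0Rw1]
8. not r, w1   [neg-or-rule on 7]
9. not q, w1   [neg-or-rule on 7]
10. not p, w1   [neg-Dia-rule on 3 via w0Rw1]
11. not q and Box (r or q), w1   [Box-rule on 4 via w0Rw1]
12. Box (r or q), w1   [and-rule on 11]
Accessibility: w0Rw1
Complete open branch: countermodel on a K-frame, so not valid in K.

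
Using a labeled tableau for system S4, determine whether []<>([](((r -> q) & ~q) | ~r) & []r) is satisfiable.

1. []<>([](((r -> q) & ~q) | ~r) & []r), w0
2. <>([](((r -> q) & ~q) | ~r) & []r), w0
3. [](((r -> q) & ~q) | ~r) & []r, w1
4. [](((r -> q) & ~q) | ~r), w1
5. []r, w1
6. <>([](((r -> q) & ~q) | ~r) & []r), w1
7. ((r -> q) & ~q) | ~r, w1
8. r, w1
9. (r -> q) & ~q, w1
10. r -> q, w1
11. ~q, w1
12. q, w1
Accessibility: w0Rw0, w0Rw1, w1Rw1
Branch closes: q and ~q both at w1.
(One branch shown.) All branches close.

No, unsatisfiable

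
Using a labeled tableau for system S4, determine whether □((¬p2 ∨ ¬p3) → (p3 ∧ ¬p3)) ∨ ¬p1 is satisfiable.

1. □((¬p2 ∨ ¬p3) → (p3 ∧ ¬p3)) ∨ ¬p1, w0
2. ¬p1, w0   [∨-rule on 1 (branches; this branch)]
Accessibility: w0Rw0

Yes, satisfiable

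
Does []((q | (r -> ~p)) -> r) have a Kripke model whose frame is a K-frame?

Satisfiable (open branch found)

1. []((q | (r -> ~p)) -> r), 0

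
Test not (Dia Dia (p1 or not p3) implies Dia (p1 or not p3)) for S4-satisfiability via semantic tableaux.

No, unsatisfiable

1. not (Dia Dia (p1 or not p3) implies Dia (p1 or not p3)), w0
2. Dia Dia (p1 or not p3), w0
3. not Dia (p1 or not p3), w0
4. not (p1 or not p3), w0
5. not p1, w0
6. p3, w0
7. Dia (p1 or not p3), w1
8. not (p1 or not p3), w1
9. not p1, w1
10. p3, w1
11. p1 or not p3, w2
12. not (p1 or not p3), w2
13. not p1, w2
14. p3, w2
15. not p3, w2
Accessibility: w0Rw0, w0Rw1, w0Rw2, w1Rw1, w1Rw2, w2Rw2
Branch closes: p3 and not p3 both at w2.
Every branch closes; the branch above is one of them.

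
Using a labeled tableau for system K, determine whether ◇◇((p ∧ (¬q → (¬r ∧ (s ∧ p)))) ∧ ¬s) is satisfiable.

Yes, satisfiable

1. ◇◇((p ∧ (¬q → (¬r ∧ (s ∧ p)))) ∧ ¬s), w0
2. ◇((p ∧ (¬q → (¬r ∧ (s ∧ p)))) ∧ ¬s), w1
3. (p ∧ (¬q → (¬r ∧ (s ∧ p)))) ∧ ¬s, w2
4. p ∧ (¬q → (¬r ∧ (s ∧ p))), w2
5. ¬s, w2
6. p, w2
7. ¬q → (¬r ∧ (s ∧ p)), w2
8. q, w2
Accessibility: w0Rw1, w1Rw2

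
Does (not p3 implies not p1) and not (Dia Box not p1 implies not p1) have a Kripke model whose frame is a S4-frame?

1. (not p3 implies not p1) and not (Dia Box not p1 implies not p1), u
2. not p3 implies not p1, u
3. not (Dia Box not p1 implies not p1), u
4. Dia Box not p1, u
5. p1, u
6. p3, u
7. Box not p1, v
8. not p1, v
Accessibility: uRu, uRv, vRv

Satisfiable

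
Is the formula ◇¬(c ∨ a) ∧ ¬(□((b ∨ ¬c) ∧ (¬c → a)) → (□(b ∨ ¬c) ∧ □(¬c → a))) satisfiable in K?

Unsatisfiable

1. ◇¬(c ∨ a) ∧ ¬(□((b ∨ ¬c) ∧ (¬c → a)) → (□(b ∨ ¬c) ∧ □(¬c → a))), u
2. ◇¬(c ∨ a), u
3. ¬(□((b ∨ ¬c) ∧ (¬c → a)) → (□(b ∨ ¬c) ∧ □(¬c → a))), u
4. □((b ∨ ¬c) ∧ (¬c → a)), u
5. ¬(□(b ∨ ¬c) ∧ □(¬c → a)), u
6. ¬□(¬c → a), u
7. ¬(c ∨ a), v
8. ¬c, v
9. ¬a, v
10. (b ∨ ¬c) ∧ (¬c → a), v
11. b ∨ ¬c, v
12. ¬c → a, v
13. a, v
Accessibility: uRv
Branch closes: a and ¬a both at v.
Every branch closes; the branch above is one of them.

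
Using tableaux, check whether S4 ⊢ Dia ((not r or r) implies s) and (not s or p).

Tableau for the negation not (Dia ((not r or r) implies s) and (not s or p)):
1. not (Dia ((not r or r) implies s) and (not s or p)), w0
2. not (not s or p), w0   [neg-and-rule on 1 (branches; this branch)]
3. s, w0   [neg-or-rule on 2]
4. not p, w0   [neg-or-rule on 2]
Accessibility: w0Rw0
The negation has an open branch (countermodel exists).

Invalid (countermodel exists)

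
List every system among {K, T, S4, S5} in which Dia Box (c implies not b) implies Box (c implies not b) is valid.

S5

S5-tableau for the negation not (Dia Box (c implies not b) implies Box (c implies not b)):
1. not (Dia Box (c implies not b) implies Box (c implies not b)), u
2. Dia Box (c implies not b), u
3. not Box (c implies not b), u
4. Box (c implies not b), v
5. c implies not b, u
6. c implies not b, v
7. not b, u
8. not b, v
9. not (c implies not b), w
10. c, w
11. b, w
12. c implies not b, w
13. not b, w
Accessibility: uRu, uRv, uRw, vRu, vRv, vRw, wRu, wRv, wRw
Branch closes: b and not b both at w.
Every branch closes (one shown): valid in S5.
S4-tableau for the negation not (Dia Box (c implies not b) implies Box (c implies not b)):
1. not (Dia Box (c implies not b) implies Box (c implies not b)), u
2. Dia Box (c implies not b), u
3. not Box (c implies not b), u
4. Box (c implies not b), v
5. c implies not b, v
6. not b, v
7. not (c implies not b), w
8. c, w
9. b, w
Accessibility: uRu, uRv, uRw, vRv, wRw
Complete open branch: countermodel on an S4-frame, so not valid in S4, nor in K, T (the same frame is also a K-frame and a T-frame).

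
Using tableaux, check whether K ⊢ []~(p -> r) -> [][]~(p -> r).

No, not valid

Tableau for the negation ~([]~(p -> r) -> [][]~(p -> r)):
1. ~([]~(p -> r) -> [][]~(p -> r)), 0
2. []~(p -> r), 0   [~->-rule on 1]
3. ~[][]~(p -> r), 0   [~->-rule on 1]
4. ~[]~(p -> r), 1   [~[]-rule on 3: fresh world 1, 0R1]
5. ~(p -> r), 1   [[]-rule on 2 via 0R1]
6. p, 1   [~->-rule on 5]
7. ~r, 1   [~->-rule on 5]
8. p -> r, 2   [~[]-rule on 4: fresh world 2, 1R2]
9. r, 2   [->-rule on 8 (branches; this branch)]
Accessibility: 0R1, 1R2
The negation has an open branch (countermodel exists).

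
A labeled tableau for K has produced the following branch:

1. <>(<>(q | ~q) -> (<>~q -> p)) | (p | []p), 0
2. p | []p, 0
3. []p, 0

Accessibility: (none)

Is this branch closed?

No, open

There is no literal clash: for every atom and world, at most one sign appears.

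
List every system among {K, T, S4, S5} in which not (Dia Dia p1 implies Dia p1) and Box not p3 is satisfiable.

T-tableau for the formula:
1. not (Dia Dia p1 implies Dia p1) and Box not p3, w0
2. not (Dia Dia p1 implies Dia p1), w0
3. Box not p3, w0
4. Dia Dia p1, w0
5. not Dia p1, w0
6. not p3, w0
7. not p1, w0
8. Dia p1, w1
9. not p3, w1
10. not p1, w1
11. p1, w2
Accessibility: w0Rw0, w0Rw1, w1Rw1, w1Rw2, w2Rw2
Complete open branch: satisfiable in T, hence also in K (this T-model is also a K-model).
S4-tableau for the formula:
1. not (Dia Dia p1 implies Dia p1) and Box not p3, w0
2. not (Dia Dia p1 implies Dia p1), w0
3. Box not p3, w0
4. Dia Dia p1, w0
5. not Dia p1, w0
6. not p3, w0
7. not p1, w0
8. Dia p1, w1
9. not p3, w1
10. not p1, w1
11. p1, w2
12. not p3, w2
13. not p1, w2
Accessibility: w0Rw0, w0Rw1, w0Rw2, w1Rw1, w1Rw2, w2Rw2
Branch closes: p1 and not p1 both at w2.
Every branch closes (one shown): unsatisfiable in S4, hence also in S5 (every S5-frame is an S4-frame).

K, T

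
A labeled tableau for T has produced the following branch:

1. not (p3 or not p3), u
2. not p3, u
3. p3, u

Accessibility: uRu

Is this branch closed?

Both p3 and not p3 appear at u.

Closed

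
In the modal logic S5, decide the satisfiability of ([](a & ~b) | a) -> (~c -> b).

1. ([](a & ~b) | a) -> (~c -> b), u
2. ~c -> b, u
3. b, u
Accessibility: uRu

Yes, satisfiable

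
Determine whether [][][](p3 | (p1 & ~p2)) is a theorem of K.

Tableau for the negation ~[][][](p3 | (p1 & ~p2)):
1. ~[][][](p3 | (p1 & ~p2)), u
2. ~[][](p3 | (p1 & ~p2)), v
3. ~[](p3 | (p1 & ~p2)), w
4. ~(p3 | (p1 & ~p2)), x
5. ~p3, x
6. ~(p1 & ~p2), x
7. p2, x
Accessibility: uRv, vRw, wRx
The negation has an open branch (countermodel exists).

Not valid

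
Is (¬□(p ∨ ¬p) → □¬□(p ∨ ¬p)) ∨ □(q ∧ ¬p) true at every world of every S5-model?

Tableau for the negation ¬((¬□(p ∨ ¬p) → □¬□(p ∨ ¬p)) ∨ □(q ∧ ¬p)):
1. ¬((¬□(p ∨ ¬p) → □¬□(p ∨ ¬p)) ∨ □(q ∧ ¬p)), w0
2. ¬(¬□(p ∨ ¬p) → □¬□(p ∨ ¬p)), w0   [¬∨-rule on 1]
3. ¬□(q ∧ ¬p), w0   [¬∨-rule on 1]
4. ¬□(p ∨ ¬p), w0   [¬→-rule on 2]
5. ¬□¬□(p ∨ ¬p), w0   [¬→-rule on 2]
6. ¬(q ∧ ¬p), w1   [¬□-rule on 3: fresh world w1, w0Rw1]
7. p, w1   [¬∧-rule on 6 (branches; this branch)]
8. ¬(p ∨ ¬p), w2   [¬□-rule on 4: fresh world w2, w0Rw2]
9. ¬p, w2   [¬∨-rule on 8]
10. p, w2   [¬∨-rule on 8]
Accessibility: w0Rw0, w0Rw1, w0Rw2, w1Rw0, w1Rw1, w1Rw2, w2Rw0, w2Rw1, w2Rw2
Branch closes: p and ¬p both at w2.
All branches of the negation close; one closing branch shown above.

Valid in S5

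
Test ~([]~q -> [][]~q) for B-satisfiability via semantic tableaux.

1. ~([]~q -> [][]~q), 0
2. []~q, 0
3. ~[][]~q, 0
4. ~q, 0
5. ~[]~q, 1
6. ~q, 1
7. q, 2
Accessibility: 0R0, 0R1, 1R0, 1R1, 1R2, 2R1, 2R2

Yes, satisfiable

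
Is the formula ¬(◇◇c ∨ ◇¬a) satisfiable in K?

Satisfiable

1. ¬(◇◇c ∨ ◇¬a), 0
2. ¬◇◇c, 0   [¬∨-rule on 1]
3. ¬◇¬a, 0   [¬∨-rule on 1]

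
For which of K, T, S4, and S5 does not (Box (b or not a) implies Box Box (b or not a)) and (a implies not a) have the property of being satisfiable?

K, T

S4-tableau for the formula:
1. not (Box (b or not a) implies Box Box (b or not a)) and (a implies not a), 0
2. not (Box (b or not a) implies Box Box (b or not a)), 0
3. a implies not a, 0
4. Box (b or not a), 0
5. not Box Box (b or not a), 0
6. b or not a, 0
7. not a, 0
8. not Box (b or not a), 1
9. b or not a, 1
10. not a, 1
11. not (b or not a), 2
12. not b, 2
13. a, 2
14. b or not a, 2
15. not a, 2
Accessibility: 0R0, 0R1, 0R2, 1R1, 1R2, 2R2
Branch closes: a and not a both at 2.
Every branch closes (one shown): unsatisfiable in S4, hence also in S5 (every S5-frame is an S4-frame).
T-tableau for the formula:
1. not (Box (b or not a) implies Box Box (b or not a)) and (a implies not a), 0
2. not (Box (b or not a) implies Box Box (b or not a)), 0
3. a implies not a, 0
4. Box (b or not a), 0
5. not Box Box (b or not a), 0
6. b or not a, 0
7. not a, 0
8. not Box (b or not a), 1
9. b or not a, 1
10. not a, 1
11. not (b or not a), 2
12. not b, 2
13. a, 2
Accessibility: 0R0, 0R1, 1R1, 1R2, 2R2
Complete open branch: satisfiable in T, hence also in K (this T-model is also a K-model).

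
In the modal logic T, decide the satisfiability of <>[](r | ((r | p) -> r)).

1. <>[](r | ((r | p) -> r)), u
2. [](r | ((r | p) -> r)), v   [<>-rule on 1: fresh world v, uRv]
3. r | ((r | p) -> r), v   [[]-rule on 2 via vRv]
4. (r | p) -> r, v   [|-rule on 3 (branches; this branch)]
5. r, v   [->-rule on 4 (branches; this branch)]
Accessibility: uRu, uRv, vRv

Satisfiable (open branch found)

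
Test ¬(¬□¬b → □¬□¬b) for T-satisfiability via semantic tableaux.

Yes, satisfiable

1. ¬(¬□¬b → □¬□¬b), w0
2. ¬□¬b, w0
3. ¬□¬□¬b, w0
4. b, w1
5. □¬b, w2
6. ¬b, w2
Accessibility: w0Rw0, w0Rw1, w0Rw2, w1Rw1, w2Rw2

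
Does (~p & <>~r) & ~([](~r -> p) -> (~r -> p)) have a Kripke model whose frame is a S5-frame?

1. (~p & <>~r) & ~([](~r -> p) -> (~r -> p)), 0
2. ~p & <>~r, 0
3. ~([](~r -> p) -> (~r -> p)), 0
4. ~p, 0
5. <>~r, 0
6. [](~r -> p), 0
7. ~(~r -> p), 0
8. ~r, 0
9. ~r -> p, 0
10. p, 0
Accessibility: 0R0
Branch closes: p and ~p both at 0.
(One branch shown.) All branches close.

No, unsatisfiable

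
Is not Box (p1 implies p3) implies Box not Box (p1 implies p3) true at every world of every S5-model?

Tableau for the negation not (not Box (p1 implies p3) implies Box not Box (p1 implies p3)):
1. not (not Box (p1 implies p3) implies Box not Box (p1 implies p3)), u
2. not Box (p1 implies p3), u
3. not Box not Box (p1 implies p3), u
4. not (p1 implies p3), v
5. p1, v
6. not p3, v
7. Box (p1 implies p3), w
8. p1 implies p3, u
9. p1 implies p3, v
10. p1 implies p3, w
11. p3, u
12. p3, v
Accessibility: uRu, uRv, uRw, vRu, vRv, vRw, wRu, wRv, wRw
Branch closes: p3 and not p3 both at v.
Every branch of the negation's tableau closes; the branch above is one of them.

Valid in S5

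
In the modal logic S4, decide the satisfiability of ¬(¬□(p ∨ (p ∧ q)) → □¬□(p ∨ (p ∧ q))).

1. ¬(¬□(p ∨ (p ∧ q)) → □¬□(p ∨ (p ∧ q))), u
2. ¬□(p ∨ (p ∧ q)), u
3. ¬□¬□(p ∨ (p ∧ q)), u
4. ¬(p ∨ (p ∧ q)), v
5. ¬p, v
6. ¬(p ∧ q), v
7. ¬q, v
8. □(p ∨ (p ∧ q)), w
9. p ∨ (p ∧ q), w
10. p ∧ q, w
11. p, w
12. q, w
Accessibility: uRu, uRv, uRw, vRv, wRw

Satisfiable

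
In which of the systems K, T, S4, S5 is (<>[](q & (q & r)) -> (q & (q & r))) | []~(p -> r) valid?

S5

S4-tableau for the negation ~((<>[](q & (q & r)) -> (q & (q & r))) | []~(p -> r)):
1. ~((<>[](q & (q & r)) -> (q & (q & r))) | []~(p -> r)), u
2. ~(<>[](q & (q & r)) -> (q & (q & r))), u
3. ~[]~(p -> r), u
4. <>[](q & (q & r)), u
5. ~(q & (q & r)), u
6. ~(q & r), u
7. ~r, u
8. p -> r, v
9. r, v
10. [](q & (q & r)), w
11. q & (q & r), w
12. q, w
13. q & r, w
14. r, w
Accessibility: uRu, uRv, uRw, vRv, wRw
Complete open branch: countermodel on an S4-frame, so not valid in S4, nor in K, T (the same frame is also a K-frame and a T-frame).
S5-tableau for the negation ~((<>[](q & (q & r)) -> (q & (q & r))) | []~(p -> r)):
1. ~((<>[](q & (q & r)) -> (q & (q & r))) | []~(p -> r)), u
2. ~(<>[](q & (q & r)) -> (q & (q & r))), u
3. ~[]~(p -> r), u
4. <>[](q & (q & r)), u
5. ~(q & (q & r)), u
6. ~(q & r), u
7. ~r, u
8. p -> r, v
9. r, v
10. [](q & (q & r)), w
11. q & (q & r), u
12. q, u
13. q & r, u
14. r, u
Accessibility: uRu, uRv, uRw, vRu, vRv, vRw, wRu, wRv, wRw
Branch closes: r and ~r both at u.
Every branch closes (one shown): valid in S5.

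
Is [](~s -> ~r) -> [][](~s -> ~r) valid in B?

No, not valid

Tableau for the negation ~([](~s -> ~r) -> [][](~s -> ~r)):
1. ~([](~s -> ~r) -> [][](~s -> ~r)), u
2. [](~s -> ~r), u
3. ~[][](~s -> ~r), u
4. ~s -> ~r, u
5. ~r, u
6. ~[](~s -> ~r), v
7. ~s -> ~r, v
8. ~r, v
9. ~(~s -> ~r), w
10. ~s, w
11. r, w
Accessibility: uRu, uRv, vRu, vRv, vRw, wRv, wRw
The negation has an open branch (countermodel exists).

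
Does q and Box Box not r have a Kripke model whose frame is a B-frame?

1. q and Box Box not r, w0
2. q, w0
3. Box Box not r, w0
4. Box not r, w0
5. not r, w0
Accessibility: w0Rw0

Satisfiable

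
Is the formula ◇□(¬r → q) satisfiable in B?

Satisfiable (open branch found)

1. ◇□(¬r → q), 0
2. □(¬r → q), 1
3. ¬r → q, 0
4. ¬r → q, 1
5. q, 0
6. q, 1
Accessibility: 0R0, 0R1, 1R0, 1R1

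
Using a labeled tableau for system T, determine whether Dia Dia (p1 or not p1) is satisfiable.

Yes, satisfiable

1. Dia Dia (p1 or not p1), w0
2. Dia (p1 or not p1), w1   [Dia-rule on 1: fresh world w1, w0Rw1]
3. p1 or not p1, w2   [Dia-rule on 2: fresh world w2, w1Rw2]
4. not p1, w2   [or-rule on 3 (branches; this branch)]
Accessibility: w0Rw0, w0Rw1, w1Rw1, w1Rw2, w2Rw2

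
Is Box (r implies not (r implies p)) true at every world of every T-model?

No, not valid

Tableau for the negation not Box (r implies not (r implies p)):
1. not Box (r implies not (r implies p)), u
2. not (r implies not (r implies p)), v
3. r, v
4. r implies p, v
5. p, v
Accessibility: uRu, uRv, vRv
The negation has an open branch (countermodel exists).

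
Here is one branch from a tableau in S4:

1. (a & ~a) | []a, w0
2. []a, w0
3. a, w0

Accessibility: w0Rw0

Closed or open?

No world carries both an atom and its negation.

Not closed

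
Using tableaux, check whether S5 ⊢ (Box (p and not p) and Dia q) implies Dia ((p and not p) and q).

Valid in S5

Tableau for the negation not ((Box (p and not p) and Dia q) implies Dia ((p and not p) and q)):
1. not ((Box (p and not p) and Dia q) implies Dia ((p and not p) and q)), u
2. Box (p and not p) and Dia q, u
3. not Dia ((p and not p) and q), u
4. Box (p and not p), u
5. Dia q, u
6. not ((p and not p) and q), u
7. p and not p, u
8. p, u
9. not p, u
Accessibility: uRu
Branch closes: p and not p both at u.
All branches of the negation close; one closing branch shown above.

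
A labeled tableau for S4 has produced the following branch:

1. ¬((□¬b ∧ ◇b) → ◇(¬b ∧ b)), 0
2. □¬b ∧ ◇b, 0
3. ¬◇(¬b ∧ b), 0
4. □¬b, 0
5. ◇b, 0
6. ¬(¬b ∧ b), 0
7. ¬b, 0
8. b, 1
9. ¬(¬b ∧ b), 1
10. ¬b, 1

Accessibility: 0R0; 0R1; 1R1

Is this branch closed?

Both b and ¬b appear at 1.

Closed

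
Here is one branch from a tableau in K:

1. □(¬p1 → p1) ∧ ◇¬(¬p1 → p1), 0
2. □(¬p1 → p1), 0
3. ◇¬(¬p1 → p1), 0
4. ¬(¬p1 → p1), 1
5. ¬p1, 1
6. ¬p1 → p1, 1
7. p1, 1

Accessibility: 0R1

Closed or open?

Yes, closed

Both p1 and ¬p1 appear at 1.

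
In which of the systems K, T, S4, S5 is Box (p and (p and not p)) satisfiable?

T-tableau for the formula:
1. Box (p and (p and not p)), w0
2. p and (p and not p), w0
3. p, w0
4. p and not p, w0
5. not p, w0
Accessibility: w0Rw0
Branch closes: p and not p both at w0.
Every branch closes (one shown): unsatisfiable in T, hence also in S4, S5 (every S4/S5-frame is a T-frame).
K-tableau for the formula:
1. Box (p and (p and not p)), w0
Complete open branch: satisfiable in K.

K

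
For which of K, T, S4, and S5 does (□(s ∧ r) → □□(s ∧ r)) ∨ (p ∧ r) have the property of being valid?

S4, S5

T-tableau for the negation ¬((□(s ∧ r) → □□(s ∧ r)) ∨ (p ∧ r)):
1. ¬((□(s ∧ r) → □□(s ∧ r)) ∨ (p ∧ r)), w0
2. ¬(□(s ∧ r) → □□(s ∧ r)), w0   [¬∨-rule on 1]
3. ¬(p ∧ r), w0   [¬∨-rule on 1]
4. □(s ∧ r), w0   [¬→-rule on 2]
5. ¬□□(s ∧ r), w0   [¬→-rule on 2]
6. s ∧ r, w0   [□-rule on 4 via w0Rw0]
7. s, w0   [∧-rule on 6]
8. r, w0   [∧-rule on 6]
9. ¬p, w0   [¬∧-rule on 3 (branches; this branch)]
10. ¬□(s ∧ r), w1   [¬□-rule on 5: fresh world w1, w0Rw1]
11. s ∧ r, w1   [□-rule on 4 via w0Rw1]
12. s, w1   [∧-rule on 11]
13. r, w1   [∧-rule on 11]
14. ¬(s ∧ r), w2   [¬□-rule on 10: fresh world w2, w1Rw2]
15. ¬r, w2   [¬∧-rule on 14 (branches; this branch)]
Accessibility: w0Rw0, w0Rw1, w1Rw1, w1Rw2, w2Rw2
Complete open branch: countermodel on a T-frame, so not valid in T, nor in K (the same frame is also a K-frame).
S4-tableau for the negation ¬((□(s ∧ r) → □□(s ∧ r)) ∨ (p ∧ r)):
1. ¬((□(s ∧ r) → □□(s ∧ r)) ∨ (p ∧ r)), w0
2. ¬(□(s ∧ r) → □□(s ∧ r)), w0   [¬∨-rule on 1]
3. ¬(p ∧ r), w0   [¬∨-rule on 1]
4. □(s ∧ r), w0   [¬→-rule on 2]
5. ¬□□(s ∧ r), w0   [¬→-rule on 2]
6. s ∧ r, w0   [□-rule on 4 via w0Rw0]
7. s, w0   [∧-rule on 6]
8. r, w0   [∧-rule on 6]
9. ¬p, w0   [¬∧-rule on 3 (branches; this branch)]
10. ¬□(s ∧ r), w1   [¬□-rule on 5: fresh world w1, w0Rw1]
11. s ∧ r, w1   [□-rule on 4 via w0Rw1]
12. s, w1   [∧-rule on 11]
13. r, w1   [∧-rule on 11]
14. ¬(s ∧ r), w2   [¬□-rule on 10: fresh world w2, w1Rw2]
15. s ∧ r, w2   [□-rule on 4 via w0Rw2]
16. s, w2   [∧-rule on 15]
17. r, w2   [∧-rule on 15]
18. ¬r, w2   [¬∧-rule on 14 (branches; this branch)]
Accessibility: w0Rw0, w0Rw1, w0Rw2, w1Rw1, w1Rw2, w2Rw2
Branch closes: r and ¬r both at w2.
Every branch closes (one shown): valid in S4, hence also in S5 (every theorem of S4 is a theorem of S5).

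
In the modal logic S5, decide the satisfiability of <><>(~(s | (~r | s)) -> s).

1. <><>(~(s | (~r | s)) -> s), w0
2. <>(~(s | (~r | s)) -> s), w1
3. ~(s | (~r | s)) -> s, w2
4. s, w2
Accessibility: w0Rw0, w0Rw1, w0Rw2, w1Rw0, w1Rw1, w1Rw2, w2Rw0, w2Rw1, w2Rw2

Satisfiable (open branch found)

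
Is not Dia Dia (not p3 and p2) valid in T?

Tableau for the negation Dia Dia (not p3 and p2):
1. Dia Dia (not p3 and p2), u
2. Dia (not p3 and p2), v
3. not p3 and p2, w
4. not p3, w
5. p2, w
Accessibility: uRu, uRv, vRv, vRw, wRw
The negation has an open branch (countermodel exists).

Not valid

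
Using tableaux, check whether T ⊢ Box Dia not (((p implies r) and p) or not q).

Not valid

Tableau for the negation not Box Dia not (((p implies r) and p) or not q):
1. not Box Dia not (((p implies r) and p) or not q), u
2. not Dia not (((p implies r) and p) or not q), v
3. ((p implies r) and p) or not q, v
4. not q, v
Accessibility: uRu, uRv, vRv
The negation has an open branch (countermodel exists).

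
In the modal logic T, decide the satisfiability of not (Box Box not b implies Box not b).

Unsatisfiable (every branch closes)

1. not (Box Box not b implies Box not b), u
2. Box Box not b, u
3. not Box not b, u
4. Box not b, u
5. not b, u
6. b, v
7. Box not b, v
8. not b, v
Accessibility: uRu, uRv, vRv
Branch closes: b and not b both at v.
(One branch shown.) All branches close.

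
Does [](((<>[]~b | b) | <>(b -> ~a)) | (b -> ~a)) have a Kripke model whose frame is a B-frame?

1. [](((<>[]~b | b) | <>(b -> ~a)) | (b -> ~a)), 0
2. ((<>[]~b | b) | <>(b -> ~a)) | (b -> ~a), 0
3. b -> ~a, 0
4. ~a, 0
Accessibility: 0R0

Satisfiable (open branch found)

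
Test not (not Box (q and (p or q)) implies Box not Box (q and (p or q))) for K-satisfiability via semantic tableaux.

Yes, satisfiable

1. not (not Box (q and (p or q)) implies Box not Box (q and (p or q))), u
2. not Box (q and (p or q)), u
3. not Box not Box (q and (p or q)), u
4. not (q and (p or q)), v
5. not (p or q), v
6. not p, v
7. not q, v
8. Box (q and (p or q)), w
Accessibility: uRv, uRw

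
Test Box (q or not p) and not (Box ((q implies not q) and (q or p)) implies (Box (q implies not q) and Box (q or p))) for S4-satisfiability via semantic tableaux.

Unsatisfiable (every branch closes)

1. Box (q or not p) and not (Box ((q implies not q) and (q or p)) implies (Box (q implies not q) and Box (q or p))), u
2. Box (q or not p), u
3. not (Box ((q implies not q) and (q or p)) implies (Box (q implies not q) and Box (q or p))), u
4. Box ((q implies not q) and (q or p)), u
5. not (Box (q implies not q) and Box (q or p)), u
6. q or not p, u
7. (q implies not q) and (q or p), u
8. q implies not q, u
9. q or p, u
10. not Box (q or p), u
11. not p, u
12. not q, u
13. p, u
Accessibility: uRu
Branch closes: p and not p both at u.
All branches of the tableau close; one closing branch shown above.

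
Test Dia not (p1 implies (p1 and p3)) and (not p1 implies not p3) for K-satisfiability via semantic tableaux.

1. Dia not (p1 implies (p1 and p3)) and (not p1 implies not p3), u
2. Dia not (p1 implies (p1 and p3)), u   [and-rule on 1]
3. not p1 implies not p3, u   [and-rule on 1]
4. not p3, u   [implies-rule on 3 (branches; this branch)]
5. not (p1 implies (p1 and p3)), v   [Dia-rule on 2: fresh world v, uRv]
6. p1, v   [neg-implies-rule on 5]
7. not (p1 and p3), v   [neg-implies-rule on 5]
8. not p3, v   [neg-and-rule on 7 (branches; this branch)]
Accessibility: uRv

Yes, satisfiable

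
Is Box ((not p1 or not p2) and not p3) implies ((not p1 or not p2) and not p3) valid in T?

Valid in T

Tableau for the negation not (Box ((not p1 or not p2) and not p3) implies ((not p1 or not p2) and not p3)):
1. not (Box ((not p1 or not p2) and not p3) implies ((not p1 or not p2) and not p3)), u
2. Box ((not p1 or not p2) and not p3), u
3. not ((not p1 or not p2) and not p3), u
4. (not p1 or not p2) and not p3, u
5. not p1 or not p2, u
6. not p3, u
7. not (not p1 or not p2), u
8. p1, u
9. p2, u
10. not p2, u
Accessibility: uRu
Branch closes: p2 and not p2 both at u.
Every branch of the negation's tableau closes; the branch above is one of them.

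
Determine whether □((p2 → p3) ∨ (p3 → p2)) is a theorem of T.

Valid

Tableau for the negation ¬□((p2 → p3) ∨ (p3 → p2)):
1. ¬□((p2 → p3) ∨ (p3 → p2)), w0
2. ¬((p2 → p3) ∨ (p3 → p2)), w1
3. ¬(p2 → p3), w1
4. ¬(p3 → p2), w1
5. p2, w1
6. ¬p3, w1
7. p3, w1
8. ¬p2, w1
Accessibility: w0Rw0, w0Rw1, w1Rw1
Branch closes: p3 and ¬p3 both at w1.
All branches of the negation close; one closing branch shown above.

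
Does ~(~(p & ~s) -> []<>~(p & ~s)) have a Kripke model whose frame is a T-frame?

1. ~(~(p & ~s) -> []<>~(p & ~s)), 0
2. ~(p & ~s), 0
3. ~[]<>~(p & ~s), 0
4. s, 0
5. ~<>~(p & ~s), 1
6. p & ~s, 1
7. p, 1
8. ~s, 1
Accessibility: 0R0, 0R1, 1R1

Yes, satisfiable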